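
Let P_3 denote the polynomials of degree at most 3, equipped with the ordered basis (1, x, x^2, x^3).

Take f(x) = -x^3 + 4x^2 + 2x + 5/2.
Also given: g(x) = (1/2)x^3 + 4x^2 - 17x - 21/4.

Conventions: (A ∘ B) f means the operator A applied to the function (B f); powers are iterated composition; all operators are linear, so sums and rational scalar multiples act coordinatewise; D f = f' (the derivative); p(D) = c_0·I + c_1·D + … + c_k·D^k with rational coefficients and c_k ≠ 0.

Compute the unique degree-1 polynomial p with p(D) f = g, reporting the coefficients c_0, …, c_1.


c_0 = -1/2, c_1 = -2

D^0 f = -x^3 + 4x^2 + 2x + 5/2
D^1 f = -3x^2 + 8x + 2
matching coefficients of g against c_0 f + c_1 Df + … from the top degree down determines the c_i
solution: c_0 = -1/2, c_1 = -2


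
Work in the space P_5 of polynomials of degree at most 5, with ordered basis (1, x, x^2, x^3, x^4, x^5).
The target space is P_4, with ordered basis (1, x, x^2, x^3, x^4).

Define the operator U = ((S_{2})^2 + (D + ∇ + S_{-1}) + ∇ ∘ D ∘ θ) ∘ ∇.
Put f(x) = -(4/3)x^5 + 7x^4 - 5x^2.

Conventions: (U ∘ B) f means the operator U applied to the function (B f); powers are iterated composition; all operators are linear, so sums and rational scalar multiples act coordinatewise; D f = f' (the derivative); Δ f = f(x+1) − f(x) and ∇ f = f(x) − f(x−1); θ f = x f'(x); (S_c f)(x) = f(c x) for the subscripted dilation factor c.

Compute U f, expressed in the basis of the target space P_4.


∇ f = -(20/3)x^4 + (124/3)x^3 - (166/3)x^2 + (74/3)x - 10/3
S_{2} ∇ f = -(320/3)x^4 + (992/3)x^3 - (664/3)x^2 + (148/3)x - 10/3
S_{2} S_{2} ∇ f = -(5120/3)x^4 + (7936/3)x^3 - (2656/3)x^2 + (296/3)x - 10/3
D ∇ f = -(80/3)x^3 + 124x^2 - (332/3)x + 74/3
∇ ∇ f = -(80/3)x^3 + 164x^2 - (784/3)x + 128
S_{-1} ∇ f = -(20/3)x^4 - (124/3)x^3 - (166/3)x^2 - (74/3)x - 10/3
(D + ∇ + S_{-1}) ∇ f = -(20/3)x^4 - (284/3)x^3 + (698/3)x^2 - (1190/3)x + 448/3
θ ∇ f = -(80/3)x^4 + 124x^3 - (332/3)x^2 + (74/3)x
D θ ∇ f = -(320/3)x^3 + 372x^2 - (664/3)x + 74/3
∇ D θ ∇ f = -320x^2 + 1064x - 700
((S_{2})^2 + (D + ∇ + S_{-1}) + ∇ ∘ D ∘ θ) ∇ f = -(5140/3)x^4 + (7652/3)x^3 - (2918/3)x^2 + 766x - 554

the result is g(x) = -(5140/3)x^4 + (7652/3)x^3 - (2918/3)x^2 + 766x - 554


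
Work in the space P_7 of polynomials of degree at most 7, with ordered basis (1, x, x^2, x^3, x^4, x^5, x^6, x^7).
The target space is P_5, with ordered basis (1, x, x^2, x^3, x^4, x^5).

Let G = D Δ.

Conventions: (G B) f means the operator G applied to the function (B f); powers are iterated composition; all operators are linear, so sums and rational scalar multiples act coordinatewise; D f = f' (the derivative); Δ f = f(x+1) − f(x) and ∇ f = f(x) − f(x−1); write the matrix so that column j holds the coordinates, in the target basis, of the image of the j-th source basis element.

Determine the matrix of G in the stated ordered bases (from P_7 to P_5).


image of 1: 0
image of x: 0
image of x^2: 2
image of x^3: 6x + 3
image of x^4: 12x^2 + 12x + 4
image of x^5: 20x^3 + 30x^2 + 20x + 5
image of x^6: 30x^4 + 60x^3 + 60x^2 + 30x + 6
image of x^7: 42x^5 + 105x^4 + 140x^3 + 105x^2 + 42x + 7
each image's coordinates form column j of the matrix

the matrix is [[0, 0, 2, 3, 4, 5, 6, 7]; [0, 0, 0, 6, 12, 20, 30, 42]; [0, 0, 0, 0, 12, 30, 60, 105]; [0, 0, 0, 0, 0, 20, 60, 140]; [0, 0, 0, 0, 0, 0, 30, 105]; [0, 0, 0, 0, 0, 0, 0, 42]] (rows listed top to bottom)


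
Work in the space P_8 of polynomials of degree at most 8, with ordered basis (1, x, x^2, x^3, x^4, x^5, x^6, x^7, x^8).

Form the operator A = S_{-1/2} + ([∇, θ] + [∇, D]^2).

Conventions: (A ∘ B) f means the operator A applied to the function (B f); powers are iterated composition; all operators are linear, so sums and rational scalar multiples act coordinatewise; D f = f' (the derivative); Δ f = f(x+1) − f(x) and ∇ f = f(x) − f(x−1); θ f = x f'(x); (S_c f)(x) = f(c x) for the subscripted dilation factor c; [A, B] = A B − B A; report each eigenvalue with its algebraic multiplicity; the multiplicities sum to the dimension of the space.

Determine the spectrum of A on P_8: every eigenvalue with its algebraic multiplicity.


λ = -1/2 (multiplicity 1), λ = -1/8 (multiplicity 1), λ = -1/32 (multiplicity 1), λ = -1/128 (multiplicity 1), λ = 1/256 (multiplicity 1), λ = 1/64 (multiplicity 1), λ = 1/16 (multiplicity 1), λ = 1/4 (multiplicity 1), λ = 1 (multiplicity 1)

image of 1: 1
image of x: -(1/2)x + 1
image of x^2: (1/4)x^2 + 2x - 2
image of x^3: -(1/8)x^3 + 3x^2 - 6x + 3
image of x^4: (1/16)x^4 + 4x^3 - 12x^2 + 12x - 4
image of x^5: -(1/32)x^5 + 5x^4 - 20x^3 + 30x^2 - 20x + 5
image of x^6: (1/64)x^6 + 6x^5 - 30x^4 + 60x^3 - 60x^2 + 30x - 6
image of x^7: -(1/128)x^7 + 7x^6 - 42x^5 + 105x^4 - 140x^3 + 105x^2 - 42x + 7
image of x^8: (1/256)x^8 + 8x^7 - 56x^6 + 168x^5 - 280x^4 + 280x^3 - 168x^2 + 56x - 8
the matrix is upper triangular; its diagonal is (1, -1/2, 1/4, -1/8, 1/16, -1/32, 1/64, -1/128, 1/256)
for a triangular matrix the eigenvalues are the diagonal entries, with algebraic multiplicity their repetition count


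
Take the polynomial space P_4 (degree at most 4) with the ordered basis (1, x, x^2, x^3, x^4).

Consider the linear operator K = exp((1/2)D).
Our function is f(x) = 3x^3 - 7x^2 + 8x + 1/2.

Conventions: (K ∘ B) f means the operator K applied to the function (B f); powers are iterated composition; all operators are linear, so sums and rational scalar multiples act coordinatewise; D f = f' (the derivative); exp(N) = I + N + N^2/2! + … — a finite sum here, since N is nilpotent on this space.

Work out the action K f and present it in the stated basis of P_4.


order-1 term: (9/2)x^2 - 7x + 4
order-2 term: (9/4)x - 7/4
order-3 term: 3/8
the series for exp((1/2)D) f terminates at order 3
exp((1/2)D) f = 3x^3 - (5/2)x^2 + (13/4)x + 25/8

the image equals g(x) = 3x^3 - (5/2)x^2 + (13/4)x + 25/8


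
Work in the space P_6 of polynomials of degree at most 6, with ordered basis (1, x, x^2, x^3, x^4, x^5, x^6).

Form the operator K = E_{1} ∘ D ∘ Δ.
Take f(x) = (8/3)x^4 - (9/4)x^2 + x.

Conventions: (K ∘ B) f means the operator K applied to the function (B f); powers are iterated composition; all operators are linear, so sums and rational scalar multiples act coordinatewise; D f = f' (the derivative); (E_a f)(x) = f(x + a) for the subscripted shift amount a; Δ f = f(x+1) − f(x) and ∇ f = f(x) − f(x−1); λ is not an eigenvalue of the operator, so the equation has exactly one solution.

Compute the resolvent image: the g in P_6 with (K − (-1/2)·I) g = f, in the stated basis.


the image equals g(x) = (16/3)x^4 - (265/2)x^2 - 382x + 694/3

write g with unknown coordinates in the stated basis and equate coefficients in (K − (-1/2)·I) g = f
solving from the highest basis element down gives g = (16/3)x^4 - (265/2)x^2 - 382x + 694/3
check: K g = 64x^2 + 192x - 347/3
so K g − (-1/2)·g = (8/3)x^4 - (9/4)x^2 + x = f ✓


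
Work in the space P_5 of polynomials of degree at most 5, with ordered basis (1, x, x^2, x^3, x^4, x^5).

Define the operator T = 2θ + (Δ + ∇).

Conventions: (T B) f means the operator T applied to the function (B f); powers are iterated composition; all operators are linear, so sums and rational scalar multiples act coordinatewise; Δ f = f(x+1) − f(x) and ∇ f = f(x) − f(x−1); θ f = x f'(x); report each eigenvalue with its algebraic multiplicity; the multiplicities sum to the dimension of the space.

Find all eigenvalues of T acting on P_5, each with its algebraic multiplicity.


image of 1: 0
image of x: 2x + 2
image of x^2: 4x^2 + 4x
image of x^3: 6x^3 + 6x^2 + 2
image of x^4: 8x^4 + 8x^3 + 8x
image of x^5: 10x^5 + 10x^4 + 20x^2 + 2
the matrix is upper triangular; its diagonal is (0, 2, 4, 6, 8, 10)
for a triangular matrix the eigenvalues are the diagonal entries, with algebraic multiplicity their repetition count

λ = 0 (multiplicity 1), λ = 2 (multiplicity 1), λ = 4 (multiplicity 1), λ = 6 (multiplicity 1), λ = 8 (multiplicity 1), λ = 10 (multiplicity 1)


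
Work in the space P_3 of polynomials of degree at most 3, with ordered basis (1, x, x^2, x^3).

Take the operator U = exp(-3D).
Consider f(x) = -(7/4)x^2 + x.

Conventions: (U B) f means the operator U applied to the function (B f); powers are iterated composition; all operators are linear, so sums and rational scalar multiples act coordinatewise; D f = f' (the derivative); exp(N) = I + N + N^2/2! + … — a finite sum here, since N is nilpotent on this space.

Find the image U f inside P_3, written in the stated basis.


order-1 term: (21/2)x - 3
order-2 term: -63/4
the series for exp(-3D) f terminates at order 2
exp(-3D) f = -(7/4)x^2 + (23/2)x - 75/4

g(x) = -(7/4)x^2 + (23/2)x - 75/4


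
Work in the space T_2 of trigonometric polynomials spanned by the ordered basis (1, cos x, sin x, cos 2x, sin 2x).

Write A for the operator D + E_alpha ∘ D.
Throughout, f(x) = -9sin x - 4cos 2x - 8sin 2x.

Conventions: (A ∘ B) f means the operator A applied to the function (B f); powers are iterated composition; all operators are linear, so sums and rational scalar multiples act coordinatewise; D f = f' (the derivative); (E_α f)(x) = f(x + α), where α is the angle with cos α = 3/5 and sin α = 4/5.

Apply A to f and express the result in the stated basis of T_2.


D f = -9cos x - 16cos 2x + 8sin 2x
D f = -9cos x - 16cos 2x + 8sin 2x
E_alpha D f = -(27/5)cos x + (36/5)sin x + (304/25)cos 2x + (328/25)sin 2x
(D + E_alpha ∘ D) f = -(72/5)cos x + (36/5)sin x - (96/25)cos 2x + (528/25)sin 2x

the result is g(x) = -(72/5)cos x + (36/5)sin x - (96/25)cos 2x + (528/25)sin 2x


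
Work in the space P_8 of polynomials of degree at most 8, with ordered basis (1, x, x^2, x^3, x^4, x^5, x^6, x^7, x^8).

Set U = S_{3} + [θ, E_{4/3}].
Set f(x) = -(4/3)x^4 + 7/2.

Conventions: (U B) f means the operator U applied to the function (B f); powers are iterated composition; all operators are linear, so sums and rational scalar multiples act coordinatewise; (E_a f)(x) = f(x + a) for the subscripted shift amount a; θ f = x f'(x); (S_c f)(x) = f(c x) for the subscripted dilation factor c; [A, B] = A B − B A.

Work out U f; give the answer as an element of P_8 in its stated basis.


S_{3} f = -108x^4 + 7/2
E_{4/3} f = -(4/3)x^4 - (64/9)x^3 - (128/9)x^2 - (1024/81)x - 347/486
θ E_{4/3} f = -(16/3)x^4 - (64/3)x^3 - (256/9)x^2 - (1024/81)x
θ f = -(16/3)x^4
E_{4/3} θ f = -(16/3)x^4 - (256/9)x^3 - (512/9)x^2 - (4096/81)x - 4096/243
[θ, E_{4/3}] f = (64/9)x^3 + (256/9)x^2 + (1024/27)x + 4096/243
(S_{3} + [θ, E_{4/3}]) f = -108x^4 + (64/9)x^3 + (256/9)x^2 + (1024/27)x + 9893/486

the result is g(x) = -108x^4 + (64/9)x^3 + (256/9)x^2 + (1024/27)x + 9893/486


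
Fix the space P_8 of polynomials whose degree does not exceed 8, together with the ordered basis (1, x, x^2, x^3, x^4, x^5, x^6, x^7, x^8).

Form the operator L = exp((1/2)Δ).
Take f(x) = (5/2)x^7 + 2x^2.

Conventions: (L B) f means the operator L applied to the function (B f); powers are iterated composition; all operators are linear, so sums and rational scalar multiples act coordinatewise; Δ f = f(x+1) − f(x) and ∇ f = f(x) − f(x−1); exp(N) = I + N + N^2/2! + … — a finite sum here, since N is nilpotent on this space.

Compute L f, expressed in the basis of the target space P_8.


order-1 term: (35/4)x^6 + (105/4)x^5 + (175/4)x^4 + (175/4)x^3 + (105/4)x^2 + (43/4)x + 9/4
order-2 term: (105/8)x^5 + (525/8)x^4 + (1225/8)x^3 + (1575/8)x^2 + (1085/8)x + 319/8
order-3 term: (175/16)x^4 + (525/8)x^3 + (2625/16)x^2 + (1575/8)x + 1505/16
order-4 term: (175/32)x^3 + (525/16)x^2 + (2275/32)x + 875/16
order-5 term: (105/64)x^2 + (525/64)x + 175/16
order-6 term: (35/128)x + 105/128
order-7 term: 5/256
the series for exp((1/2)Δ) f terminates at order 7
exp((1/2)Δ) f = (5/2)x^7 + (35/4)x^6 + (315/8)x^5 + (1925/16)x^4 + (8575/32)x^3 + (27113/64)x^2 + (54121/128)x + 51879/256

g(x) = (5/2)x^7 + (35/4)x^6 + (315/8)x^5 + (1925/16)x^4 + (8575/32)x^3 + (27113/64)x^2 + (54121/128)x + 51879/256


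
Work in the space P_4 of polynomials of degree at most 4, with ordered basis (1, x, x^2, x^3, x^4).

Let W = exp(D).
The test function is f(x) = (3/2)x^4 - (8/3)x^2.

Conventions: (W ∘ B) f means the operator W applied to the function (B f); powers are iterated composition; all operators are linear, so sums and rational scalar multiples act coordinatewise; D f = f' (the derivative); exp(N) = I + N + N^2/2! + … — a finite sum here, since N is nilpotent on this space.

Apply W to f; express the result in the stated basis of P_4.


order-1 term: 6x^3 - (16/3)x
order-2 term: 9x^2 - 8/3
order-3 term: 6x
order-4 term: 3/2
the series for exp(D) f terminates at order 4
exp(D) f = (3/2)x^4 + 6x^3 + (19/3)x^2 + (2/3)x - 7/6

g(x) = (3/2)x^4 + 6x^3 + (19/3)x^2 + (2/3)x - 7/6


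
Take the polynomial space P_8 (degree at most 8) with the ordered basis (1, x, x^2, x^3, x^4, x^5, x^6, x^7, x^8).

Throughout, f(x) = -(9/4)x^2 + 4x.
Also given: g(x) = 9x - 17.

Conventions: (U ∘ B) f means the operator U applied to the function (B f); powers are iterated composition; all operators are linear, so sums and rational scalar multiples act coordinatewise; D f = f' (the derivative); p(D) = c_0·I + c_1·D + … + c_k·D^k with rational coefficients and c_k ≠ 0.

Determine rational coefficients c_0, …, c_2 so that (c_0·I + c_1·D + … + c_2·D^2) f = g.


p(D) = -2·D + 2·D^2, i.e. c_0 = 0, c_1 = -2, c_2 = 2

D^0 f = -(9/4)x^2 + 4x
D^1 f = -(9/2)x + 4
D^2 f = -9/2
matching coefficients of g against c_0 f + c_1 Df + … from the top degree down determines the c_i
solution: c_0 = 0, c_1 = -2, c_2 = 2


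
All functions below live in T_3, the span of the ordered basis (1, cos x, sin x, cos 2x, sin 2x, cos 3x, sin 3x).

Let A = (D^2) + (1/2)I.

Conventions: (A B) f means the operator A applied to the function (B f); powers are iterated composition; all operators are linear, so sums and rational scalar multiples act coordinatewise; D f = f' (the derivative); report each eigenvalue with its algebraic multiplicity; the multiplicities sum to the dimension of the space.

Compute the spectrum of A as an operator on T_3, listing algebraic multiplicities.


λ = -17/2 (multiplicity 2), λ = -7/2 (multiplicity 2), λ = -1/2 (multiplicity 2), λ = 1/2 (multiplicity 1)

image of 1: 1/2
image of cos x: -(1/2)cos x
image of sin x: -(1/2)sin x
image of cos 2x: -(7/2)cos 2x
image of sin 2x: -(7/2)sin 2x
image of cos 3x: -(17/2)cos 3x
image of sin 3x: -(17/2)sin 3x
the matrix is diagonal; its diagonal is (1/2, -1/2, -1/2, -7/2, -7/2, -17/2, -17/2)
for a triangular matrix the eigenvalues are the diagonal entries, with algebraic multiplicity their repetition count


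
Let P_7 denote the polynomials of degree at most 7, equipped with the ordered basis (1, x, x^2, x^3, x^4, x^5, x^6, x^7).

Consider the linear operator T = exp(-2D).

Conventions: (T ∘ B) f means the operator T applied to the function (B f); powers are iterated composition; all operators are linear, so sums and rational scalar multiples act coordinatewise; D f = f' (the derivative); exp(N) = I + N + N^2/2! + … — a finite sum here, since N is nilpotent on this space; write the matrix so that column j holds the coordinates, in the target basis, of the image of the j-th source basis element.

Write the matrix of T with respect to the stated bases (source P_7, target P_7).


image of 1: 1
image of x: x - 2
image of x^2: x^2 - 4x + 4
image of x^3: x^3 - 6x^2 + 12x - 8
image of x^4: x^4 - 8x^3 + 24x^2 - 32x + 16
image of x^5: x^5 - 10x^4 + 40x^3 - 80x^2 + 80x - 32
image of x^6: x^6 - 12x^5 + 60x^4 - 160x^3 + 240x^2 - 192x + 64
image of x^7: x^7 - 14x^6 + 84x^5 - 280x^4 + 560x^3 - 672x^2 + 448x - 128
each image's coordinates form column j of the matrix

the matrix is [[1, -2, 4, -8, 16, -32, 64, -128]; [0, 1, -4, 12, -32, 80, -192, 448]; [0, 0, 1, -6, 24, -80, 240, -672]; [0, 0, 0, 1, -8, 40, -160, 560]; [0, 0, 0, 0, 1, -10, 60, -280]; [0, 0, 0, 0, 0, 1, -12, 84]; [0, 0, 0, 0, 0, 0, 1, -14]; [0, 0, 0, 0, 0, 0, 0, 1]] (rows listed top to bottom)


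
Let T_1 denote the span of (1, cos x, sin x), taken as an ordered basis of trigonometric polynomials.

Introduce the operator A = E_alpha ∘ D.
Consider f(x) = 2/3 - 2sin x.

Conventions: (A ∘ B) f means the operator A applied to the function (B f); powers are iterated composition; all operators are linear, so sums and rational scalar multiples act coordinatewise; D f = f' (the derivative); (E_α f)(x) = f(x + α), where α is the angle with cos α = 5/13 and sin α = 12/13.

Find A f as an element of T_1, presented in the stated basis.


the result is g(x) = -(10/13)cos x + (24/13)sin x

D f = -2cos x
E_alpha D f = -(10/13)cos x + (24/13)sin x


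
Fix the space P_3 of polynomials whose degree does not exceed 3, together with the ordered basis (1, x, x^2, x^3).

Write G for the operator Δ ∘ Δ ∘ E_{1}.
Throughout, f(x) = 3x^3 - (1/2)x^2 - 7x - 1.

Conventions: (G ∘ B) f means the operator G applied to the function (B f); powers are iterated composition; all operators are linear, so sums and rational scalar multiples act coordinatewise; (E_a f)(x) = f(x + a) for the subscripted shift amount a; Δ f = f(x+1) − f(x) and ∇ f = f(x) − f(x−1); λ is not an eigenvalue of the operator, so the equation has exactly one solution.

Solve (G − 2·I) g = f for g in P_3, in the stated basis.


g(x) = -(3/2)x^3 + (1/4)x^2 - x - 33/4

write g with unknown coordinates in the stated basis and equate coefficients in (G − 2·I) g = f
solving from the highest basis element down gives g = -(3/2)x^3 + (1/4)x^2 - x - 33/4
check: G g = -9x - 35/2
so G g − 2·g = 3x^3 - (1/2)x^2 - 7x - 1 = f ✓


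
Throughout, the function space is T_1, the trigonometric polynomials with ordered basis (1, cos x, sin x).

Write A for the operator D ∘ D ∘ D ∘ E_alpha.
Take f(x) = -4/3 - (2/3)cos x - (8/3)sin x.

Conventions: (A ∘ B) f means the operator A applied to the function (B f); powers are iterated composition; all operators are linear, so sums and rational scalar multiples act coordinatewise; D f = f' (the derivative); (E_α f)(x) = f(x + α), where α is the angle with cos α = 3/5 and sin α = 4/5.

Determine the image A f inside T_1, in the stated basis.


the result is g(x) = (16/15)cos x - (38/15)sin x

E_alpha f = -4/3 - (38/15)cos x - (16/15)sin x
D E_alpha f = -(16/15)cos x + (38/15)sin x
D D E_alpha f = (38/15)cos x + (16/15)sin x
D D D E_alpha f = (16/15)cos x - (38/15)sin x


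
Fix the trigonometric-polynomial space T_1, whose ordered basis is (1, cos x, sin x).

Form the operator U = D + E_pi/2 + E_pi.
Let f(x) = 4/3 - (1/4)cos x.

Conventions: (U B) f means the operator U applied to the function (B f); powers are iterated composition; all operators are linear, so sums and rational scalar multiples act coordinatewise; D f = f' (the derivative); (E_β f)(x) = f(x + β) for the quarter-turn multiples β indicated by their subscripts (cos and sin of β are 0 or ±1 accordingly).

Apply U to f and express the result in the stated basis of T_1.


g(x) = 8/3 + (1/4)cos x + (1/2)sin x

D f = (1/4)sin x
E_pi/2 f = 4/3 + (1/4)sin x
E_pi f = 4/3 + (1/4)cos x
(D + E_pi/2 + E_pi) f = 8/3 + (1/4)cos x + (1/2)sin x


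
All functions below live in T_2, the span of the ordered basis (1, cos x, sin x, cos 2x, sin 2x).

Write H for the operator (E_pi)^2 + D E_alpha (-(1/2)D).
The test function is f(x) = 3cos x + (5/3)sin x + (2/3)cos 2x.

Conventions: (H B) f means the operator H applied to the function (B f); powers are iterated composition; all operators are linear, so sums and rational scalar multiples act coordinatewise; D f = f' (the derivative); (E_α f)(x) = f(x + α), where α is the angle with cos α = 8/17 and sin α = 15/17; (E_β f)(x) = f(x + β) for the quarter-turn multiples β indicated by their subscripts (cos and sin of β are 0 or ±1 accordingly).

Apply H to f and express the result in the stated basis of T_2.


E_pi f = -3cos x - (5/3)sin x + (2/3)cos 2x
E_pi E_pi f = 3cos x + (5/3)sin x + (2/3)cos 2x
D f = (5/3)cos x - 3sin x - (4/3)sin 2x
(-(1/2)D) f = -(5/6)cos x + (3/2)sin x + (2/3)sin 2x
E_alpha (-(1/2)D) f = (95/102)cos x + (49/34)sin x + (160/289)cos 2x - (322/867)sin 2x
D E_alpha (-(1/2)D) f = (49/34)cos x - (95/102)sin x - (644/867)cos 2x - (320/289)sin 2x
((E_pi)^2 + D E_alpha (-(1/2)D)) f = (151/34)cos x + (25/34)sin x - (22/289)cos 2x - (320/289)sin 2x

the result is g(x) = (151/34)cos x + (25/34)sin x - (22/289)cos 2x - (320/289)sin 2x


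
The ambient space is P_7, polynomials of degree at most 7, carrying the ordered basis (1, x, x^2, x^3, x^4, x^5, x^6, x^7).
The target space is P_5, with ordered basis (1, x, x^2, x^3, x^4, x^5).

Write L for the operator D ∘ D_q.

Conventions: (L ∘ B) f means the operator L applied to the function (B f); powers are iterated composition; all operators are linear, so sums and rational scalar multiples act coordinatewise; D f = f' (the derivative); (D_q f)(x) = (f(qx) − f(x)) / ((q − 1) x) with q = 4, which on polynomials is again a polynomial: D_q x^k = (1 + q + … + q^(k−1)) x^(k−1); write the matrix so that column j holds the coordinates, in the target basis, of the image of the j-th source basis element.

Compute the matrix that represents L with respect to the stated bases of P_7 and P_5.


the matrix is [[0, 0, 5, 0, 0, 0, 0, 0]; [0, 0, 0, 42, 0, 0, 0, 0]; [0, 0, 0, 0, 255, 0, 0, 0]; [0, 0, 0, 0, 0, 1364, 0, 0]; [0, 0, 0, 0, 0, 0, 6825, 0]; [0, 0, 0, 0, 0, 0, 0, 32766]] (rows listed top to bottom)

image of 1: 0
image of x: 0
image of x^2: 5
image of x^3: 42x
image of x^4: 255x^2
image of x^5: 1364x^3
image of x^6: 6825x^4
image of x^7: 32766x^5
each image's coordinates form column j of the matrix


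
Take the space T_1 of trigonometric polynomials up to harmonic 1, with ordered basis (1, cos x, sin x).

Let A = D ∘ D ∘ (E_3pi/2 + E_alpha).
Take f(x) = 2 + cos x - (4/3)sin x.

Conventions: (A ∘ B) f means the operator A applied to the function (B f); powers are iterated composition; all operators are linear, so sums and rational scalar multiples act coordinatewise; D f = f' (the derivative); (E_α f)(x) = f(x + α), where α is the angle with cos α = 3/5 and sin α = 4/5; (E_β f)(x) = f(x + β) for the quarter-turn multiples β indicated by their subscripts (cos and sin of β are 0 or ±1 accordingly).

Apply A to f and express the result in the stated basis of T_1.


the result is g(x) = -(13/15)cos x + (3/5)sin x

E_3pi/2 f = 2 + (4/3)cos x + sin x
E_alpha f = 2 - (7/15)cos x - (8/5)sin x
(E_3pi/2 + E_alpha) f = 4 + (13/15)cos x - (3/5)sin x
D (E_3pi/2 + E_alpha) f = -(3/5)cos x - (13/15)sin x
D D (E_3pi/2 + E_alpha) f = -(13/15)cos x + (3/5)sin x


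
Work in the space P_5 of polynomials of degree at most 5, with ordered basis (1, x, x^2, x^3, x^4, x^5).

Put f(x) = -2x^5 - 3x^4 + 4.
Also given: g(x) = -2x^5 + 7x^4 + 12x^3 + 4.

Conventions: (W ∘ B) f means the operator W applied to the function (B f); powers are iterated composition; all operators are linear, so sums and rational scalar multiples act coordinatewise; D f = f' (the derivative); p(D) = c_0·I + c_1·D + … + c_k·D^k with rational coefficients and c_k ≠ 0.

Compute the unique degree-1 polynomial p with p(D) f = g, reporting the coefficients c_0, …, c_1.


D^0 f = -2x^5 - 3x^4 + 4
D^1 f = -10x^4 - 12x^3
matching coefficients of g against c_0 f + c_1 Df + … from the top degree down determines the c_i
solution: c_0 = 1, c_1 = -1

c_0 = 1, c_1 = -1


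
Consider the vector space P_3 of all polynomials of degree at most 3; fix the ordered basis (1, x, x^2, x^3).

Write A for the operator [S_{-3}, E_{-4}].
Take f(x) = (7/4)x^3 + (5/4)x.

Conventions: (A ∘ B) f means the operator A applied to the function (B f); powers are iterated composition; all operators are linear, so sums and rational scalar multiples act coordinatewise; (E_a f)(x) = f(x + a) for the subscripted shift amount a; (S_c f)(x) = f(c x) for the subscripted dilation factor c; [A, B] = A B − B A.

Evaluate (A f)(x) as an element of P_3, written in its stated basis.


the image equals g(x) = -756x^2 + 2016x - 3156

E_{-4} f = (7/4)x^3 - 21x^2 + (341/4)x - 117
S_{-3} E_{-4} f = -(189/4)x^3 - 189x^2 - (1023/4)x - 117
S_{-3} f = -(189/4)x^3 - (15/4)x
E_{-4} S_{-3} f = -(189/4)x^3 + 567x^2 - (9087/4)x + 3039
[S_{-3}, E_{-4}] f = -756x^2 + 2016x - 3156


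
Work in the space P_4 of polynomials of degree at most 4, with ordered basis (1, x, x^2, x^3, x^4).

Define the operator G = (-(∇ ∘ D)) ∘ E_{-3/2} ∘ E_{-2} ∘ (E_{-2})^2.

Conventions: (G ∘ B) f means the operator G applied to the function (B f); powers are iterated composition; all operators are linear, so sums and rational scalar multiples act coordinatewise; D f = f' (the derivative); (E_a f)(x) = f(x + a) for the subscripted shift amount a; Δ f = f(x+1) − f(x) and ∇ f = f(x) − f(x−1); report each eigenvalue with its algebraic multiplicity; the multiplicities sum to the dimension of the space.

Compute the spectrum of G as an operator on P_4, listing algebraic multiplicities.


image of 1: 0
image of x: 0
image of x^2: -2
image of x^3: -6x + 48
image of x^4: -12x^2 + 192x - 769
the matrix is upper triangular; its diagonal is (0, 0, 0, 0, 0)
for a triangular matrix the eigenvalues are the diagonal entries, with algebraic multiplicity their repetition count

λ = 0 (multiplicity 5)


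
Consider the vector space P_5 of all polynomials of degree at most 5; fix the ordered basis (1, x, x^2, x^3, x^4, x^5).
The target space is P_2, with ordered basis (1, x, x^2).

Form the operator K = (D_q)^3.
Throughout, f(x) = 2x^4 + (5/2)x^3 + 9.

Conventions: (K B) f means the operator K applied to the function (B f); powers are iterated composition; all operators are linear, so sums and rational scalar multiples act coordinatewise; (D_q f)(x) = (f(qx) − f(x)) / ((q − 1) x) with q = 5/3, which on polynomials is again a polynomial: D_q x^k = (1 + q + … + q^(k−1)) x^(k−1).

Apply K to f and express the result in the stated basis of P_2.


the image equals g(x) = (213248/729)x + 980/27

D_q f = (544/27)x^3 + (245/18)x^2
D_q D_q f = (26656/243)x^2 + (980/27)x
D_q D_q D_q f = (213248/729)x + 980/27


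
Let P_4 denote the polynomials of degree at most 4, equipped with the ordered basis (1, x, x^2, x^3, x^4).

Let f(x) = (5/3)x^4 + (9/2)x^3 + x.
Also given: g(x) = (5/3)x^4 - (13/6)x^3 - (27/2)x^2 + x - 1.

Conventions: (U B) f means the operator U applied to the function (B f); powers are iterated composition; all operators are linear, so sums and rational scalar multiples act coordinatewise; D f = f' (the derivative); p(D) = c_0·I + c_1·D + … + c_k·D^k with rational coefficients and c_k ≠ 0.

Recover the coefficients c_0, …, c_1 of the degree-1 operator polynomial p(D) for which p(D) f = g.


D^0 f = (5/3)x^4 + (9/2)x^3 + x
D^1 f = (20/3)x^3 + (27/2)x^2 + 1
matching coefficients of g against c_0 f + c_1 Df + … from the top degree down determines the c_i
solution: c_0 = 1, c_1 = -1

p(D) = I − D, i.e. c_0 = 1, c_1 = -1


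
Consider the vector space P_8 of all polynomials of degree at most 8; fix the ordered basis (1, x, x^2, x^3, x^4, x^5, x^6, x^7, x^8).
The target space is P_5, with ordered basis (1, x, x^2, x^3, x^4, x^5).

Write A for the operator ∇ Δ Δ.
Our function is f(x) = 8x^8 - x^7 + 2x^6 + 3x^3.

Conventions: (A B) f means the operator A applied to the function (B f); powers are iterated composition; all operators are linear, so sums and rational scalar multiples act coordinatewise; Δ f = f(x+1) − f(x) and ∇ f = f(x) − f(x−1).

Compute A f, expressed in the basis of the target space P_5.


Δ f = 64x^7 + 217x^6 + 439x^5 + 555x^4 + 453x^3 + 242x^2 + 78x + 12
Δ Δ f = 448x^6 + 2646x^5 + 7690x^4 + 13190x^3 + 13678x^2 + 8008x + 2048
∇ Δ Δ f = 2688x^5 + 6510x^4 + 13260x^3 + 13170x^2 + 8004x + 2028

g(x) = 2688x^5 + 6510x^4 + 13260x^3 + 13170x^2 + 8004x + 2028


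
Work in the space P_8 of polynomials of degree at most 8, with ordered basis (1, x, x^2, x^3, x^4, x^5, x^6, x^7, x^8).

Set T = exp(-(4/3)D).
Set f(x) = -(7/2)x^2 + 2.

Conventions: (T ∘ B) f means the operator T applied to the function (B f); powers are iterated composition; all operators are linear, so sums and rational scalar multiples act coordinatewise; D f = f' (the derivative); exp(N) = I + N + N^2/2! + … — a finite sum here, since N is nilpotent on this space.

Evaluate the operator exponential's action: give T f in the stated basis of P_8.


g(x) = -(7/2)x^2 + (28/3)x - 38/9

order-1 term: (28/3)x
order-2 term: -56/9
the series for exp(-(4/3)D) f terminates at order 2
exp(-(4/3)D) f = -(7/2)x^2 + (28/3)x - 38/9


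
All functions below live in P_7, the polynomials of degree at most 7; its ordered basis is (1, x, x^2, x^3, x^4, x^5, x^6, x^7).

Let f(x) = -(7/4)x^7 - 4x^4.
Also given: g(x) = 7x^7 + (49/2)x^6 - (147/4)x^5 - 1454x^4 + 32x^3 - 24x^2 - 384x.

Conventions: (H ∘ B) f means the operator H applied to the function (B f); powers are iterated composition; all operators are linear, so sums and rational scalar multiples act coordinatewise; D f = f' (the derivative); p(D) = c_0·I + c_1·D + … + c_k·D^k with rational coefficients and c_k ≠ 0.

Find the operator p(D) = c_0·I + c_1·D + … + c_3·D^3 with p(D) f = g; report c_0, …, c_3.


D^0 f = -(7/4)x^7 - 4x^4
D^1 f = -(49/4)x^6 - 16x^3
D^2 f = -(147/2)x^5 - 48x^2
D^3 f = -(735/2)x^4 - 96x
matching coefficients of g against c_0 f + c_1 Df + … from the top degree down determines the c_i
solution: c_0 = -4, c_1 = -2, c_2 = 1/2, c_3 = 4

c_0 = -4, c_1 = -2, c_2 = 1/2, c_3 = 4


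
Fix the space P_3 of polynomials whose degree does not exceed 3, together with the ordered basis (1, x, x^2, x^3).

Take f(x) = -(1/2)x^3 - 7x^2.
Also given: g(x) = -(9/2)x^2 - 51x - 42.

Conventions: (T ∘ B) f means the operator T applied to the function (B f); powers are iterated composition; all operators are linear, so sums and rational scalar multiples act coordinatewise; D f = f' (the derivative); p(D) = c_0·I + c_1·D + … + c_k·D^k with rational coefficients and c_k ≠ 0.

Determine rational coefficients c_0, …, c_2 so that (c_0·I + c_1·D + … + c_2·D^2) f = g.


c_0 = 0, c_1 = 3, c_2 = 3

D^0 f = -(1/2)x^3 - 7x^2
D^1 f = -(3/2)x^2 - 14x
D^2 f = -3x - 14
matching coefficients of g against c_0 f + c_1 Df + … from the top degree down determines the c_i
solution: c_0 = 0, c_1 = 3, c_2 = 3


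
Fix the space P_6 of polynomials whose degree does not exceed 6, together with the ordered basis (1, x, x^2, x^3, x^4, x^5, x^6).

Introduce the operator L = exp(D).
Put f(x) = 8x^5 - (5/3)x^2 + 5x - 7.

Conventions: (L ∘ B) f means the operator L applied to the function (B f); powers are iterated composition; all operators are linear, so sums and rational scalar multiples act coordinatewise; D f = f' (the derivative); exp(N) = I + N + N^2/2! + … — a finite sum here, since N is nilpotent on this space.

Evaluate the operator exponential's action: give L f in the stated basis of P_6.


order-1 term: 40x^4 - (10/3)x + 5
order-2 term: 80x^3 - 5/3
order-3 term: 80x^2
order-4 term: 40x
order-5 term: 8
the series for exp(D) f terminates at order 5
exp(D) f = 8x^5 + 40x^4 + 80x^3 + (235/3)x^2 + (125/3)x + 13/3

g(x) = 8x^5 + 40x^4 + 80x^3 + (235/3)x^2 + (125/3)x + 13/3


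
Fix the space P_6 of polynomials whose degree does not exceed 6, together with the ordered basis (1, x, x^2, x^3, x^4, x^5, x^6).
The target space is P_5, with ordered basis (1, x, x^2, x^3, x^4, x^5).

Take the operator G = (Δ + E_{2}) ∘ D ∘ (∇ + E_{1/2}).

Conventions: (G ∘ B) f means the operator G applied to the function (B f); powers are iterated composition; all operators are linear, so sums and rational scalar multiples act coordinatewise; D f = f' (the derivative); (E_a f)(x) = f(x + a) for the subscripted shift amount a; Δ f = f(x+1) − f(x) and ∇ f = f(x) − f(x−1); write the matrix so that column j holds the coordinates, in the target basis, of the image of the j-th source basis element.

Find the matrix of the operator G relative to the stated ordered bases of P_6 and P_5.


the matrix is [[0, 1, 9, 159/4, 207/2, 4885/16, 13077/16]; [0, 0, 2, 27, 159, 1035/2, 14655/8]; [0, 0, 0, 3, 54, 795/2, 3105/2]; [0, 0, 0, 0, 4, 90, 795]; [0, 0, 0, 0, 0, 5, 135]; [0, 0, 0, 0, 0, 0, 6]] (rows listed top to bottom)

image of 1: 0
image of x: 1
image of x^2: 2x + 9
image of x^3: 3x^2 + 27x + 159/4
image of x^4: 4x^3 + 54x^2 + 159x + 207/2
image of x^5: 5x^4 + 90x^3 + (795/2)x^2 + (1035/2)x + 4885/16
image of x^6: 6x^5 + 135x^4 + 795x^3 + (3105/2)x^2 + (14655/8)x + 13077/16
each image's coordinates form column j of the matrix


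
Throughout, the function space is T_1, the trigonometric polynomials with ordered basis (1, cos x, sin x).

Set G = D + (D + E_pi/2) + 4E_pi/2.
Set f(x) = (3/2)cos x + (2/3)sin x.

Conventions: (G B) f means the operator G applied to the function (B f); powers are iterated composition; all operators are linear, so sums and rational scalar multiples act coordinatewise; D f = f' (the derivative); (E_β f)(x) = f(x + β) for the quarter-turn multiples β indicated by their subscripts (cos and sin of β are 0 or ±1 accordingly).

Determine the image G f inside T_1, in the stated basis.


D f = (2/3)cos x - (3/2)sin x
D f = (2/3)cos x - (3/2)sin x
E_pi/2 f = (2/3)cos x - (3/2)sin x
(D + E_pi/2) f = (4/3)cos x - 3sin x
E_pi/2 f = (2/3)cos x - (3/2)sin x
(4E_pi/2) f = (8/3)cos x - 6sin x
(D + (D + E_pi/2) + 4E_pi/2) f = (14/3)cos x - (21/2)sin x

g(x) = (14/3)cos x - (21/2)sin x


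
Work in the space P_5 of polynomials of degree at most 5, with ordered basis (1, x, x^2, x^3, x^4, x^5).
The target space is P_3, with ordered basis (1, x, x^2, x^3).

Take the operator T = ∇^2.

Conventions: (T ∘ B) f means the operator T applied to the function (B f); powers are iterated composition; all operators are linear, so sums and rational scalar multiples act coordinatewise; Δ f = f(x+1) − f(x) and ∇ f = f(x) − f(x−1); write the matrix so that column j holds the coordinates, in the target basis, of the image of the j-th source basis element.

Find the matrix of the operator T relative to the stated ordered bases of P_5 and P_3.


image of 1: 0
image of x: 0
image of x^2: 2
image of x^3: 6x - 6
image of x^4: 12x^2 - 24x + 14
image of x^5: 20x^3 - 60x^2 + 70x - 30
each image's coordinates form column j of the matrix

the matrix is [[0, 0, 2, -6, 14, -30]; [0, 0, 0, 6, -24, 70]; [0, 0, 0, 0, 12, -60]; [0, 0, 0, 0, 0, 20]] (rows listed top to bottom)


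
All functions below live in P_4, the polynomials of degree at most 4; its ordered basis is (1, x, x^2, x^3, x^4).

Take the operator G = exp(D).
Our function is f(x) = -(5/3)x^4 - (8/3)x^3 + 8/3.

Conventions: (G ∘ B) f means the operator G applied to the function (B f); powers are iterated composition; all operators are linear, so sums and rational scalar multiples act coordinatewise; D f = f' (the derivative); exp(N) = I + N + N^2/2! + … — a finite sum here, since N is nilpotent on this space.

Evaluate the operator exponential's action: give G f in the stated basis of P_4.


order-1 term: -(20/3)x^3 - 8x^2
order-2 term: -10x^2 - 8x
order-3 term: -(20/3)x - 8/3
order-4 term: -5/3
the series for exp(D) f terminates at order 4
exp(D) f = -(5/3)x^4 - (28/3)x^3 - 18x^2 - (44/3)x - 5/3

the result is g(x) = -(5/3)x^4 - (28/3)x^3 - 18x^2 - (44/3)x - 5/3


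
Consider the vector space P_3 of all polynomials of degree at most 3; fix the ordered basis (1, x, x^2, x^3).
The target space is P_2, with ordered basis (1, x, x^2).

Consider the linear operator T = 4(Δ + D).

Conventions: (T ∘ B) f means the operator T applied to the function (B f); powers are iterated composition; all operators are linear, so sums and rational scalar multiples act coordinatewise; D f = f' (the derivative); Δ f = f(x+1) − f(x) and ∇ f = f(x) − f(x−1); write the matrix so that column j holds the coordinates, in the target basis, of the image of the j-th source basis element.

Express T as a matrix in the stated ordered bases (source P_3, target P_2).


image of 1: 0
image of x: 8
image of x^2: 16x + 4
image of x^3: 24x^2 + 12x + 4
each image's coordinates form column j of the matrix

the matrix is [[0, 8, 4, 4]; [0, 0, 16, 12]; [0, 0, 0, 24]] (rows listed top to bottom)


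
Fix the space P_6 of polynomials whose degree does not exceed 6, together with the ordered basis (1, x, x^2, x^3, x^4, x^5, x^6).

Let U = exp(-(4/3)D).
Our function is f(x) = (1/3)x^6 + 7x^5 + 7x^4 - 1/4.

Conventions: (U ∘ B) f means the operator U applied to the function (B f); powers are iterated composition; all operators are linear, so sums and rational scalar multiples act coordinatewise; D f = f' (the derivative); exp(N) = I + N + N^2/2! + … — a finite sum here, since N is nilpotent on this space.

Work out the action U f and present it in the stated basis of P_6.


the image equals g(x) = (1/3)x^6 + (13/3)x^5 - (277/9)x^4 + (5776/81)x^3 - (6112/81)x^2 + (8704/243)x - 50315/8748

order-1 term: -(8/3)x^5 - (140/3)x^4 - (112/3)x^3
order-2 term: (80/9)x^4 + (1120/9)x^3 + (224/3)x^2
order-3 term: -(1280/81)x^3 - (4480/27)x^2 - (1792/27)x
order-4 term: (1280/81)x^2 + (8960/81)x + 1792/81
order-5 term: -(2048/243)x - 7168/243
order-6 term: 4096/2187
the series for exp(-(4/3)D) f terminates at order 6
exp(-(4/3)D) f = (1/3)x^6 + (13/3)x^5 - (277/9)x^4 + (5776/81)x^3 - (6112/81)x^2 + (8704/243)x - 50315/8748


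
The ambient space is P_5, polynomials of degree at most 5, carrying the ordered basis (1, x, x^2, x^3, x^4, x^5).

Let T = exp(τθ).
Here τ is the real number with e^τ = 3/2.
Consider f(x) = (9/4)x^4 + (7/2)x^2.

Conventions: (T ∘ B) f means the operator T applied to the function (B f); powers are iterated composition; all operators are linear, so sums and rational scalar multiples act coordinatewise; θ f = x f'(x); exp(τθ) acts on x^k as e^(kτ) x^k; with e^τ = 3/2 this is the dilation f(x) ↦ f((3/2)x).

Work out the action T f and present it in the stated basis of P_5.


g(x) = (729/64)x^4 + (63/8)x^2

exp(τθ) x^k = e^(kτ) x^k; with e^τ = 3/2 this sends x^k to (3/2)^k x^k
x^2 ↦ 9/4 x^2
x^4 ↦ 81/16 x^4
applying this coordinatewise to f: exp(τθ) f = (729/64)x^4 + (63/8)x^2


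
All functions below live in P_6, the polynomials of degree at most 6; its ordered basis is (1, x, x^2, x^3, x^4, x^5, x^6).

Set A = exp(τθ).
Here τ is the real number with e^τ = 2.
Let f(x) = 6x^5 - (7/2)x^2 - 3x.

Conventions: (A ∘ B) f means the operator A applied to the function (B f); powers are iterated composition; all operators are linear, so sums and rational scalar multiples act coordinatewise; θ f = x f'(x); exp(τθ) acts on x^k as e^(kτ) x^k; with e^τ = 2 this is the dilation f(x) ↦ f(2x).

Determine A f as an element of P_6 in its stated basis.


exp(τθ) x^k = e^(kτ) x^k; with e^τ = 2 this sends x^k to 2^k x^k
x ↦ 2 x
x^2 ↦ 4 x^2
x^5 ↦ 32 x^5
applying this coordinatewise to f: exp(τθ) f = 192x^5 - 14x^2 - 6x

the result is g(x) = 192x^5 - 14x^2 - 6x


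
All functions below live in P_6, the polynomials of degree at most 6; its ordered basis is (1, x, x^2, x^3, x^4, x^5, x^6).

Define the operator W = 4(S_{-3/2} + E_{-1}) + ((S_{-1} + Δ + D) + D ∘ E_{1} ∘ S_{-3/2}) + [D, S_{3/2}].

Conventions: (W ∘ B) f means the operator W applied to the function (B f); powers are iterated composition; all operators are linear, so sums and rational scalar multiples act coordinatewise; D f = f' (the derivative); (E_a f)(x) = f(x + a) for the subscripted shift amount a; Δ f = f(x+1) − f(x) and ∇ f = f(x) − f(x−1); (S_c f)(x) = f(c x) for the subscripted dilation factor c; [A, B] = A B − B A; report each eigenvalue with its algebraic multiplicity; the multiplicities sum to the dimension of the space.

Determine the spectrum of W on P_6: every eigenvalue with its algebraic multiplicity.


image of 1: 9
image of x: -3x - 3
image of x^2: 14x^2 + 2x + 19/2
image of x^3: -(21/2)x^3 - (51/4)x^2 - (21/4)x - 105/8
image of x^4: (101/4)x^4 + 19x^3 + (363/4)x^2 + (195/4)x + 101/4
image of x^5: -(219/8)x^5 - (565/16)x^4 - (815/8)x^3 - (4125/16)x^2 - (1015/8)x - 1311/32
image of x^6: (809/16)x^6 + (633/8)x^5 + (13335/32)x^4 + (9975/16)x^3 + (12135/16)x^2 + (10359/32)x + 2347/32
the matrix is upper triangular; its diagonal is (9, -3, 14, -21/2, 101/4, -219/8, 809/16)
for a triangular matrix the eigenvalues are the diagonal entries, with algebraic multiplicity their repetition count

λ = -219/8 (multiplicity 1), λ = -21/2 (multiplicity 1), λ = -3 (multiplicity 1), λ = 9 (multiplicity 1), λ = 14 (multiplicity 1), λ = 101/4 (multiplicity 1), λ = 809/16 (multiplicity 1)
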